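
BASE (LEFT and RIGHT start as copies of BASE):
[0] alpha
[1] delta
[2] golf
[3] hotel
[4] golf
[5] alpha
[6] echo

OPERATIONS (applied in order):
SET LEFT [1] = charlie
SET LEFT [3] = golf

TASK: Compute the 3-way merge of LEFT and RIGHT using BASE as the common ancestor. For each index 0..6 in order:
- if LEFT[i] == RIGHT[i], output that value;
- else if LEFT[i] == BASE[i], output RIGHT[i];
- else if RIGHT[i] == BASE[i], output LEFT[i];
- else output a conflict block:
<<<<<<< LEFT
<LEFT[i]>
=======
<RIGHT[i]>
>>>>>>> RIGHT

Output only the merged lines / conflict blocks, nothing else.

Answer: alpha
charlie
golf
golf
golf
alpha
echo

Derivation:
Final LEFT:  [alpha, charlie, golf, golf, golf, alpha, echo]
Final RIGHT: [alpha, delta, golf, hotel, golf, alpha, echo]
i=0: L=alpha R=alpha -> agree -> alpha
i=1: L=charlie, R=delta=BASE -> take LEFT -> charlie
i=2: L=golf R=golf -> agree -> golf
i=3: L=golf, R=hotel=BASE -> take LEFT -> golf
i=4: L=golf R=golf -> agree -> golf
i=5: L=alpha R=alpha -> agree -> alpha
i=6: L=echo R=echo -> agree -> echo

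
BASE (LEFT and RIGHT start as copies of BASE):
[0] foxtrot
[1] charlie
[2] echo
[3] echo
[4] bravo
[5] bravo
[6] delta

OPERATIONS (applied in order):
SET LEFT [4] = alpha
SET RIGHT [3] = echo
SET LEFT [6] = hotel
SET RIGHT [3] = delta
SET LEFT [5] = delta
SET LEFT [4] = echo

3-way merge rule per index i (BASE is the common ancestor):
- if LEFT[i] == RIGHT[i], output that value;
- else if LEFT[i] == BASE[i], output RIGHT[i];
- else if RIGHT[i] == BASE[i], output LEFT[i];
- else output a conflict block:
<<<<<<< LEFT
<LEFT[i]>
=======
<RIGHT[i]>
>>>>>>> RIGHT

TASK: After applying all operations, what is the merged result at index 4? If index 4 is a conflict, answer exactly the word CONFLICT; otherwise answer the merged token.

Answer: echo

Derivation:
Final LEFT:  [foxtrot, charlie, echo, echo, echo, delta, hotel]
Final RIGHT: [foxtrot, charlie, echo, delta, bravo, bravo, delta]
i=0: L=foxtrot R=foxtrot -> agree -> foxtrot
i=1: L=charlie R=charlie -> agree -> charlie
i=2: L=echo R=echo -> agree -> echo
i=3: L=echo=BASE, R=delta -> take RIGHT -> delta
i=4: L=echo, R=bravo=BASE -> take LEFT -> echo
i=5: L=delta, R=bravo=BASE -> take LEFT -> delta
i=6: L=hotel, R=delta=BASE -> take LEFT -> hotel
Index 4 -> echo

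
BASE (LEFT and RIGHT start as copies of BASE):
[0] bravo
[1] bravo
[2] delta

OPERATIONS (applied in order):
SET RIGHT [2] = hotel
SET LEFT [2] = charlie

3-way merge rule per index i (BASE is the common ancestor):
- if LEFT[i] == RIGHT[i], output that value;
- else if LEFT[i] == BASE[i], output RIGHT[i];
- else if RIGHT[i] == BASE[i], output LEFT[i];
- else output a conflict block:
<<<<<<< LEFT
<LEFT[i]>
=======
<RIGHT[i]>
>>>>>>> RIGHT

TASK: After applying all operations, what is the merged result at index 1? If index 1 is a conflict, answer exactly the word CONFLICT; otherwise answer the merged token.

Final LEFT:  [bravo, bravo, charlie]
Final RIGHT: [bravo, bravo, hotel]
i=0: L=bravo R=bravo -> agree -> bravo
i=1: L=bravo R=bravo -> agree -> bravo
i=2: BASE=delta L=charlie R=hotel all differ -> CONFLICT
Index 1 -> bravo

Answer: bravo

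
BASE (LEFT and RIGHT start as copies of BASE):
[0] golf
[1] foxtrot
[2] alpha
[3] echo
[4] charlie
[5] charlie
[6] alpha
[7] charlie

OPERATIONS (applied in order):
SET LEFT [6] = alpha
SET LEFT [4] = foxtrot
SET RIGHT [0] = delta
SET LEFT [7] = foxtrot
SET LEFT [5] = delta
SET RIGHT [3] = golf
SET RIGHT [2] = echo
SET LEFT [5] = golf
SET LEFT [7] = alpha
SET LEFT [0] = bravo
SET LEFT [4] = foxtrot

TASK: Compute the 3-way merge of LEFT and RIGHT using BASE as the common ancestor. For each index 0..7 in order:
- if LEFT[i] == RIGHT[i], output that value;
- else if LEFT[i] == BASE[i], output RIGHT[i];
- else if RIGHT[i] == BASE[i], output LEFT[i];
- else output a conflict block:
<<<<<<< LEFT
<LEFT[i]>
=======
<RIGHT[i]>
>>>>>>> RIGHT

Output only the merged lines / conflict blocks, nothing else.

Final LEFT:  [bravo, foxtrot, alpha, echo, foxtrot, golf, alpha, alpha]
Final RIGHT: [delta, foxtrot, echo, golf, charlie, charlie, alpha, charlie]
i=0: BASE=golf L=bravo R=delta all differ -> CONFLICT
i=1: L=foxtrot R=foxtrot -> agree -> foxtrot
i=2: L=alpha=BASE, R=echo -> take RIGHT -> echo
i=3: L=echo=BASE, R=golf -> take RIGHT -> golf
i=4: L=foxtrot, R=charlie=BASE -> take LEFT -> foxtrot
i=5: L=golf, R=charlie=BASE -> take LEFT -> golf
i=6: L=alpha R=alpha -> agree -> alpha
i=7: L=alpha, R=charlie=BASE -> take LEFT -> alpha

Answer: <<<<<<< LEFT
bravo
=======
delta
>>>>>>> RIGHT
foxtrot
echo
golf
foxtrot
golf
alpha
alpha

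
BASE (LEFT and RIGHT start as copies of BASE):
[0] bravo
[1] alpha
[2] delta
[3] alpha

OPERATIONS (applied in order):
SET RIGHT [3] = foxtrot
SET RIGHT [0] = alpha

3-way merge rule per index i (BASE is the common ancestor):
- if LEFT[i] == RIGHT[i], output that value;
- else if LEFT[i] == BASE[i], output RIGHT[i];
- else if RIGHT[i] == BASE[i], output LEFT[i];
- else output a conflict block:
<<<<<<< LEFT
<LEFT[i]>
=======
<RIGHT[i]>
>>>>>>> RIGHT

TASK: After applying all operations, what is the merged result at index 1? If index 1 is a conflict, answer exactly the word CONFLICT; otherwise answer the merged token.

Final LEFT:  [bravo, alpha, delta, alpha]
Final RIGHT: [alpha, alpha, delta, foxtrot]
i=0: L=bravo=BASE, R=alpha -> take RIGHT -> alpha
i=1: L=alpha R=alpha -> agree -> alpha
i=2: L=delta R=delta -> agree -> delta
i=3: L=alpha=BASE, R=foxtrot -> take RIGHT -> foxtrot
Index 1 -> alpha

Answer: alpha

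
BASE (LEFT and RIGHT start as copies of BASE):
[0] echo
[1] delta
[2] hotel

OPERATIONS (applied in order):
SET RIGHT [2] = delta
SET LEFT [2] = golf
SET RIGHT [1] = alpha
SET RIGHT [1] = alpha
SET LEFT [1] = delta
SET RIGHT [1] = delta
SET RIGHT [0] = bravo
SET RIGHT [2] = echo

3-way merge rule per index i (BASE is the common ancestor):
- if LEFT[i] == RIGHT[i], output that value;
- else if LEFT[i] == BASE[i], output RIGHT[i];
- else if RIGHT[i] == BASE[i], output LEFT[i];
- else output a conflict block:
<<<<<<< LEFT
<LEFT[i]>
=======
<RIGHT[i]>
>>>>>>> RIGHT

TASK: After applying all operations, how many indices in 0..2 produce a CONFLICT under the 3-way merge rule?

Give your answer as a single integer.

Final LEFT:  [echo, delta, golf]
Final RIGHT: [bravo, delta, echo]
i=0: L=echo=BASE, R=bravo -> take RIGHT -> bravo
i=1: L=delta R=delta -> agree -> delta
i=2: BASE=hotel L=golf R=echo all differ -> CONFLICT
Conflict count: 1

Answer: 1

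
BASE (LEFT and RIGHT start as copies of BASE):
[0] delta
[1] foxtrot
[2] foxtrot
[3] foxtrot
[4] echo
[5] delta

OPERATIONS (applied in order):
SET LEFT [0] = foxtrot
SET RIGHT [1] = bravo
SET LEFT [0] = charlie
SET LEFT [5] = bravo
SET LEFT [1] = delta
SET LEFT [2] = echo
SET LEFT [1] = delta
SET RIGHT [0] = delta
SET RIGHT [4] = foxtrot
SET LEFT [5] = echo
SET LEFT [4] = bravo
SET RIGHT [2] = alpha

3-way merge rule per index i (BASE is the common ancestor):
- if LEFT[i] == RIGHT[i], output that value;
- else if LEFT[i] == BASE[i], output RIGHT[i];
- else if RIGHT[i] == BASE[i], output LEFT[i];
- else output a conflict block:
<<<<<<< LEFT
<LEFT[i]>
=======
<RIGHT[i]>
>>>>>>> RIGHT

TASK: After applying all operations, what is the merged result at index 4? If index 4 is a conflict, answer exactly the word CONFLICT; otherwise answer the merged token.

Answer: CONFLICT

Derivation:
Final LEFT:  [charlie, delta, echo, foxtrot, bravo, echo]
Final RIGHT: [delta, bravo, alpha, foxtrot, foxtrot, delta]
i=0: L=charlie, R=delta=BASE -> take LEFT -> charlie
i=1: BASE=foxtrot L=delta R=bravo all differ -> CONFLICT
i=2: BASE=foxtrot L=echo R=alpha all differ -> CONFLICT
i=3: L=foxtrot R=foxtrot -> agree -> foxtrot
i=4: BASE=echo L=bravo R=foxtrot all differ -> CONFLICT
i=5: L=echo, R=delta=BASE -> take LEFT -> echo
Index 4 -> CONFLICT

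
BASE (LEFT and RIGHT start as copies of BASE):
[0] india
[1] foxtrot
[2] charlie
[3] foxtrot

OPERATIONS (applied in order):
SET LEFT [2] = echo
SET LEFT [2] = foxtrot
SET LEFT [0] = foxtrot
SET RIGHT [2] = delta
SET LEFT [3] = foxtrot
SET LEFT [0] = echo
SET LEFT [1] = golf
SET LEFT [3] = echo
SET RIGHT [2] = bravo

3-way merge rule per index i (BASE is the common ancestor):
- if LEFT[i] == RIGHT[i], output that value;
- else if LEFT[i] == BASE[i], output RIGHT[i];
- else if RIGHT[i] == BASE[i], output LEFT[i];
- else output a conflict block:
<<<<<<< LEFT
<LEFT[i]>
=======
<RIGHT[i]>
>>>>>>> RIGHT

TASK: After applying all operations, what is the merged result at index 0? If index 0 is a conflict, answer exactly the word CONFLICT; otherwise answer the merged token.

Answer: echo

Derivation:
Final LEFT:  [echo, golf, foxtrot, echo]
Final RIGHT: [india, foxtrot, bravo, foxtrot]
i=0: L=echo, R=india=BASE -> take LEFT -> echo
i=1: L=golf, R=foxtrot=BASE -> take LEFT -> golf
i=2: BASE=charlie L=foxtrot R=bravo all differ -> CONFLICT
i=3: L=echo, R=foxtrot=BASE -> take LEFT -> echo
Index 0 -> echo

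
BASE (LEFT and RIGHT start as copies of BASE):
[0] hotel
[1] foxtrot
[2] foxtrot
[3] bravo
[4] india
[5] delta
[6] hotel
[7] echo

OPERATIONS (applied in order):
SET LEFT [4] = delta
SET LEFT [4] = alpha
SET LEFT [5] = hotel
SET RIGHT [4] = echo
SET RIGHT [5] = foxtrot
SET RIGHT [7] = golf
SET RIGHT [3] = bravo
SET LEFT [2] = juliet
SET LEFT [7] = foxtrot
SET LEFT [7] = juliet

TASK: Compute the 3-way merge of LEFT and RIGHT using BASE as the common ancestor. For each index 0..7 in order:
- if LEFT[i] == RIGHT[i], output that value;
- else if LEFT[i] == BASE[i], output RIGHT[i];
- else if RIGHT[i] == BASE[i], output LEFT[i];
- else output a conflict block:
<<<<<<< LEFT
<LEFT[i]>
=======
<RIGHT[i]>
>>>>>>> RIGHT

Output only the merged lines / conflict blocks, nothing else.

Final LEFT:  [hotel, foxtrot, juliet, bravo, alpha, hotel, hotel, juliet]
Final RIGHT: [hotel, foxtrot, foxtrot, bravo, echo, foxtrot, hotel, golf]
i=0: L=hotel R=hotel -> agree -> hotel
i=1: L=foxtrot R=foxtrot -> agree -> foxtrot
i=2: L=juliet, R=foxtrot=BASE -> take LEFT -> juliet
i=3: L=bravo R=bravo -> agree -> bravo
i=4: BASE=india L=alpha R=echo all differ -> CONFLICT
i=5: BASE=delta L=hotel R=foxtrot all differ -> CONFLICT
i=6: L=hotel R=hotel -> agree -> hotel
i=7: BASE=echo L=juliet R=golf all differ -> CONFLICT

Answer: hotel
foxtrot
juliet
bravo
<<<<<<< LEFT
alpha
=======
echo
>>>>>>> RIGHT
<<<<<<< LEFT
hotel
=======
foxtrot
>>>>>>> RIGHT
hotel
<<<<<<< LEFT
juliet
=======
golf
>>>>>>> RIGHT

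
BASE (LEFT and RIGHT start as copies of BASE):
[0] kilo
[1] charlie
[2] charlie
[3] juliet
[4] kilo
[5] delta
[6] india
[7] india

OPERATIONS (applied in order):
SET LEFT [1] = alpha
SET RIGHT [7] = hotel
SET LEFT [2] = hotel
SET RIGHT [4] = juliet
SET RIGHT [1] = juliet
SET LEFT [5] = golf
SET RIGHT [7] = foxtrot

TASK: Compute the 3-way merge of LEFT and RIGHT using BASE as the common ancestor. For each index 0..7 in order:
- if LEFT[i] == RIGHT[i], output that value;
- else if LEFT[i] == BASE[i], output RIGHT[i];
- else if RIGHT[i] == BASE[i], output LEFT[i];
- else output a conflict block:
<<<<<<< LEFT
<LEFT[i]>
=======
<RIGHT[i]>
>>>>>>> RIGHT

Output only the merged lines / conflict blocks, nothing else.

Final LEFT:  [kilo, alpha, hotel, juliet, kilo, golf, india, india]
Final RIGHT: [kilo, juliet, charlie, juliet, juliet, delta, india, foxtrot]
i=0: L=kilo R=kilo -> agree -> kilo
i=1: BASE=charlie L=alpha R=juliet all differ -> CONFLICT
i=2: L=hotel, R=charlie=BASE -> take LEFT -> hotel
i=3: L=juliet R=juliet -> agree -> juliet
i=4: L=kilo=BASE, R=juliet -> take RIGHT -> juliet
i=5: L=golf, R=delta=BASE -> take LEFT -> golf
i=6: L=india R=india -> agree -> india
i=7: L=india=BASE, R=foxtrot -> take RIGHT -> foxtrot

Answer: kilo
<<<<<<< LEFT
alpha
=======
juliet
>>>>>>> RIGHT
hotel
juliet
juliet
golf
india
foxtrot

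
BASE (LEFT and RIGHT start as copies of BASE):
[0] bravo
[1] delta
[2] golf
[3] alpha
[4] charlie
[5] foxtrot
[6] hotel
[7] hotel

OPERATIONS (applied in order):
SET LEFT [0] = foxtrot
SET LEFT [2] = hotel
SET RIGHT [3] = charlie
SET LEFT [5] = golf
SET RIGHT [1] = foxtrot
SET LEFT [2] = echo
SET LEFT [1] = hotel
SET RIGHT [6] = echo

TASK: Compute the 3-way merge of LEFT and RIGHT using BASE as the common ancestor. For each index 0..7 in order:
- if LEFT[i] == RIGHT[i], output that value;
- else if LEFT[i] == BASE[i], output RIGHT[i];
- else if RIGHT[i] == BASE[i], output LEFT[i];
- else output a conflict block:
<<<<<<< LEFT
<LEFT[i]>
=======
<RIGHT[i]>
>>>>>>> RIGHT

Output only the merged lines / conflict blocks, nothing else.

Final LEFT:  [foxtrot, hotel, echo, alpha, charlie, golf, hotel, hotel]
Final RIGHT: [bravo, foxtrot, golf, charlie, charlie, foxtrot, echo, hotel]
i=0: L=foxtrot, R=bravo=BASE -> take LEFT -> foxtrot
i=1: BASE=delta L=hotel R=foxtrot all differ -> CONFLICT
i=2: L=echo, R=golf=BASE -> take LEFT -> echo
i=3: L=alpha=BASE, R=charlie -> take RIGHT -> charlie
i=4: L=charlie R=charlie -> agree -> charlie
i=5: L=golf, R=foxtrot=BASE -> take LEFT -> golf
i=6: L=hotel=BASE, R=echo -> take RIGHT -> echo
i=7: L=hotel R=hotel -> agree -> hotel

Answer: foxtrot
<<<<<<< LEFT
hotel
=======
foxtrot
>>>>>>> RIGHT
echo
charlie
charlie
golf
echo
hotel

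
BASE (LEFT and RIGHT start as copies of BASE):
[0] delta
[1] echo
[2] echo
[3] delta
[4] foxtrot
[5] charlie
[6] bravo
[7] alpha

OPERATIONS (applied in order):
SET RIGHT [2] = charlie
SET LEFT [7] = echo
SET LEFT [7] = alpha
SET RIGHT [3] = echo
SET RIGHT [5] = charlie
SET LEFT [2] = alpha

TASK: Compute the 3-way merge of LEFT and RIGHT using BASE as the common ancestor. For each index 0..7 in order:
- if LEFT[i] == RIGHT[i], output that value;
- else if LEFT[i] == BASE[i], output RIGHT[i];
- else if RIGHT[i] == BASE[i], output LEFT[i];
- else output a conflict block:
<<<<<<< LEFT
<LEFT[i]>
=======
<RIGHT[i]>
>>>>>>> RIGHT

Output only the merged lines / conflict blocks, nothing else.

Final LEFT:  [delta, echo, alpha, delta, foxtrot, charlie, bravo, alpha]
Final RIGHT: [delta, echo, charlie, echo, foxtrot, charlie, bravo, alpha]
i=0: L=delta R=delta -> agree -> delta
i=1: L=echo R=echo -> agree -> echo
i=2: BASE=echo L=alpha R=charlie all differ -> CONFLICT
i=3: L=delta=BASE, R=echo -> take RIGHT -> echo
i=4: L=foxtrot R=foxtrot -> agree -> foxtrot
i=5: L=charlie R=charlie -> agree -> charlie
i=6: L=bravo R=bravo -> agree -> bravo
i=7: L=alpha R=alpha -> agree -> alpha

Answer: delta
echo
<<<<<<< LEFT
alpha
=======
charlie
>>>>>>> RIGHT
echo
foxtrot
charlie
bravo
alpha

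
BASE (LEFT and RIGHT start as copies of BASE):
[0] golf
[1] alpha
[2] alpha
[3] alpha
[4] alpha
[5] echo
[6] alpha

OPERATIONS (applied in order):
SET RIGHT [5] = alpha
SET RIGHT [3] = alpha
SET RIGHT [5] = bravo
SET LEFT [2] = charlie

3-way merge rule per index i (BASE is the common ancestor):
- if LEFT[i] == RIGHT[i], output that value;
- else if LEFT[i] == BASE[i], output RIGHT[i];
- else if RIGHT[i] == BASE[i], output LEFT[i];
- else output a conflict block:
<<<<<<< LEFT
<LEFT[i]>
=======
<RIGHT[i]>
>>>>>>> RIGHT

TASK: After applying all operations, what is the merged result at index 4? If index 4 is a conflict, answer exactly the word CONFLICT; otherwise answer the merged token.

Answer: alpha

Derivation:
Final LEFT:  [golf, alpha, charlie, alpha, alpha, echo, alpha]
Final RIGHT: [golf, alpha, alpha, alpha, alpha, bravo, alpha]
i=0: L=golf R=golf -> agree -> golf
i=1: L=alpha R=alpha -> agree -> alpha
i=2: L=charlie, R=alpha=BASE -> take LEFT -> charlie
i=3: L=alpha R=alpha -> agree -> alpha
i=4: L=alpha R=alpha -> agree -> alpha
i=5: L=echo=BASE, R=bravo -> take RIGHT -> bravo
i=6: L=alpha R=alpha -> agree -> alpha
Index 4 -> alpha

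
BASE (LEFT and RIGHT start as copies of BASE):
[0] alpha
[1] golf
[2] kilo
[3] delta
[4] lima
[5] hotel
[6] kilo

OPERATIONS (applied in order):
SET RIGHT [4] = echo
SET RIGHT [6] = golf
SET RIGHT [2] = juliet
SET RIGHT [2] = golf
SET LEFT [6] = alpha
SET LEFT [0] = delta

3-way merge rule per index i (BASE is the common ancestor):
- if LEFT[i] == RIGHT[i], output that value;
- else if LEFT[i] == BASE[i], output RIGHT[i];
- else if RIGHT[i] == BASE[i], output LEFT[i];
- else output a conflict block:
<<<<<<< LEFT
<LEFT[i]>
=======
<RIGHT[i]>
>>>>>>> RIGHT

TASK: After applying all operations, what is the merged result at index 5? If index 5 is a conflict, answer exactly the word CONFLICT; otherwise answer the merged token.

Answer: hotel

Derivation:
Final LEFT:  [delta, golf, kilo, delta, lima, hotel, alpha]
Final RIGHT: [alpha, golf, golf, delta, echo, hotel, golf]
i=0: L=delta, R=alpha=BASE -> take LEFT -> delta
i=1: L=golf R=golf -> agree -> golf
i=2: L=kilo=BASE, R=golf -> take RIGHT -> golf
i=3: L=delta R=delta -> agree -> delta
i=4: L=lima=BASE, R=echo -> take RIGHT -> echo
i=5: L=hotel R=hotel -> agree -> hotel
i=6: BASE=kilo L=alpha R=golf all differ -> CONFLICT
Index 5 -> hotel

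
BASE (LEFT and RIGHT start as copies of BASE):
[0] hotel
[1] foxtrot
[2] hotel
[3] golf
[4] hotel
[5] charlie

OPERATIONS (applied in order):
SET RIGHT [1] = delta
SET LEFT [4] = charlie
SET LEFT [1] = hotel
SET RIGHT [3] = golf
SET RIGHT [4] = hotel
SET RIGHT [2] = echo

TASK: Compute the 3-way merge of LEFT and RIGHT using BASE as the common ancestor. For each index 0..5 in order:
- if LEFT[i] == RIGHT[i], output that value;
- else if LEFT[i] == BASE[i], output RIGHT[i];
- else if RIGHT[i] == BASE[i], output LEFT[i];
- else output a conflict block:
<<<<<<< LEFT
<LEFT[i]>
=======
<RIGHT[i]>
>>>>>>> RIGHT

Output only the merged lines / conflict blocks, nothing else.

Answer: hotel
<<<<<<< LEFT
hotel
=======
delta
>>>>>>> RIGHT
echo
golf
charlie
charlie

Derivation:
Final LEFT:  [hotel, hotel, hotel, golf, charlie, charlie]
Final RIGHT: [hotel, delta, echo, golf, hotel, charlie]
i=0: L=hotel R=hotel -> agree -> hotel
i=1: BASE=foxtrot L=hotel R=delta all differ -> CONFLICT
i=2: L=hotel=BASE, R=echo -> take RIGHT -> echo
i=3: L=golf R=golf -> agree -> golf
i=4: L=charlie, R=hotel=BASE -> take LEFT -> charlie
i=5: L=charlie R=charlie -> agree -> charlie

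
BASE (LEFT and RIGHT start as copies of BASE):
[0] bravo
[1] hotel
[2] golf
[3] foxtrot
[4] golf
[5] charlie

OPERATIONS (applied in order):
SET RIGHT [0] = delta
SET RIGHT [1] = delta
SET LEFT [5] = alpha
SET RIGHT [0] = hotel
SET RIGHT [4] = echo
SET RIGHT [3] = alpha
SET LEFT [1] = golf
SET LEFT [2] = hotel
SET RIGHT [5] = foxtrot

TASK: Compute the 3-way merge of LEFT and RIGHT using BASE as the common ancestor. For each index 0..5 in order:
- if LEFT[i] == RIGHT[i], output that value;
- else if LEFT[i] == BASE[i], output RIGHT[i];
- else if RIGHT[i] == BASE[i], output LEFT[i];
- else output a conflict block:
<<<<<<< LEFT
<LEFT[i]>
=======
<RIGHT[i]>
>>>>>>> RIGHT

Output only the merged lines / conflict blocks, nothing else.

Final LEFT:  [bravo, golf, hotel, foxtrot, golf, alpha]
Final RIGHT: [hotel, delta, golf, alpha, echo, foxtrot]
i=0: L=bravo=BASE, R=hotel -> take RIGHT -> hotel
i=1: BASE=hotel L=golf R=delta all differ -> CONFLICT
i=2: L=hotel, R=golf=BASE -> take LEFT -> hotel
i=3: L=foxtrot=BASE, R=alpha -> take RIGHT -> alpha
i=4: L=golf=BASE, R=echo -> take RIGHT -> echo
i=5: BASE=charlie L=alpha R=foxtrot all differ -> CONFLICT

Answer: hotel
<<<<<<< LEFT
golf
=======
delta
>>>>>>> RIGHT
hotel
alpha
echo
<<<<<<< LEFT
alpha
=======
foxtrot
>>>>>>> RIGHT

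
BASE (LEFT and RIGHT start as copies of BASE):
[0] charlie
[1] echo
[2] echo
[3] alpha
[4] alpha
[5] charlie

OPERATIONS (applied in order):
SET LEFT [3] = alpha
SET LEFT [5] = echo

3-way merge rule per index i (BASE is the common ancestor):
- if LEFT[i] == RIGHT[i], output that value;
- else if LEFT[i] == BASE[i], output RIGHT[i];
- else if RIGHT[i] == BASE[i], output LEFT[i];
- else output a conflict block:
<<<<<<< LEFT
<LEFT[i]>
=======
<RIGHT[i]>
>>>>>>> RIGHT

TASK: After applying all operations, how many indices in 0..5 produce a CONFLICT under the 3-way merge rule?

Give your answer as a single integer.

Final LEFT:  [charlie, echo, echo, alpha, alpha, echo]
Final RIGHT: [charlie, echo, echo, alpha, alpha, charlie]
i=0: L=charlie R=charlie -> agree -> charlie
i=1: L=echo R=echo -> agree -> echo
i=2: L=echo R=echo -> agree -> echo
i=3: L=alpha R=alpha -> agree -> alpha
i=4: L=alpha R=alpha -> agree -> alpha
i=5: L=echo, R=charlie=BASE -> take LEFT -> echo
Conflict count: 0

Answer: 0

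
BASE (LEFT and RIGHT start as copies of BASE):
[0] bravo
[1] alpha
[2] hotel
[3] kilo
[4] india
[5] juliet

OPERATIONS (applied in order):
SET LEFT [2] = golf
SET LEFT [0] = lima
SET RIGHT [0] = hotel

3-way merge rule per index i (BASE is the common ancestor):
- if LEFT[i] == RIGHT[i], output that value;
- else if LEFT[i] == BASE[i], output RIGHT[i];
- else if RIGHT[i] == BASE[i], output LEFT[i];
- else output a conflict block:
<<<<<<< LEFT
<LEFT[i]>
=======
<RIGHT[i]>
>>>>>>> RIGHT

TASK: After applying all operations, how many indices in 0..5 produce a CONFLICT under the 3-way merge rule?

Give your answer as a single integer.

Answer: 1

Derivation:
Final LEFT:  [lima, alpha, golf, kilo, india, juliet]
Final RIGHT: [hotel, alpha, hotel, kilo, india, juliet]
i=0: BASE=bravo L=lima R=hotel all differ -> CONFLICT
i=1: L=alpha R=alpha -> agree -> alpha
i=2: L=golf, R=hotel=BASE -> take LEFT -> golf
i=3: L=kilo R=kilo -> agree -> kilo
i=4: L=india R=india -> agree -> india
i=5: L=juliet R=juliet -> agree -> juliet
Conflict count: 1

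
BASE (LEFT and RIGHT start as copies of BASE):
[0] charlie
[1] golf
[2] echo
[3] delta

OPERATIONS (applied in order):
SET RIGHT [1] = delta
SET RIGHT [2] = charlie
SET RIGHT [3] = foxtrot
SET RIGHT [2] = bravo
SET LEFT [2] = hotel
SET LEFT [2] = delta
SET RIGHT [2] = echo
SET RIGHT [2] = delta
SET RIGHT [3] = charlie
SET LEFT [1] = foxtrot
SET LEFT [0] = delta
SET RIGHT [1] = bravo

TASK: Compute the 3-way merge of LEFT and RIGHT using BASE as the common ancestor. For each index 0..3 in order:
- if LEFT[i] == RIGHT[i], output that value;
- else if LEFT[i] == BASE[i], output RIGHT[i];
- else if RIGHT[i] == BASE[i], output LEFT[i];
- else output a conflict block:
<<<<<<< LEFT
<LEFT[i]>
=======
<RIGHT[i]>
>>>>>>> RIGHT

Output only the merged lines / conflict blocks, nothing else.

Answer: delta
<<<<<<< LEFT
foxtrot
=======
bravo
>>>>>>> RIGHT
delta
charlie

Derivation:
Final LEFT:  [delta, foxtrot, delta, delta]
Final RIGHT: [charlie, bravo, delta, charlie]
i=0: L=delta, R=charlie=BASE -> take LEFT -> delta
i=1: BASE=golf L=foxtrot R=bravo all differ -> CONFLICT
i=2: L=delta R=delta -> agree -> delta
i=3: L=delta=BASE, R=charlie -> take RIGHT -> charlie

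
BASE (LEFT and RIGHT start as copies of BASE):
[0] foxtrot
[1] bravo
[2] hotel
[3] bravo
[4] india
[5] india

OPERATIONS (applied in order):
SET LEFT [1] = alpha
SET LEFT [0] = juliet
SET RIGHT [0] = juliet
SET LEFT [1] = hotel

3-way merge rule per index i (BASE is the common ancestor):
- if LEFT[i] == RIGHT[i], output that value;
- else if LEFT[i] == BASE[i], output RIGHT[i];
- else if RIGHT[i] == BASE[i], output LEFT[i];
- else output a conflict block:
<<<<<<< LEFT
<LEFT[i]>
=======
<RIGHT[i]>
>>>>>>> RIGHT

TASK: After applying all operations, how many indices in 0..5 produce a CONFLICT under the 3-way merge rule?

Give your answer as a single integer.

Answer: 0

Derivation:
Final LEFT:  [juliet, hotel, hotel, bravo, india, india]
Final RIGHT: [juliet, bravo, hotel, bravo, india, india]
i=0: L=juliet R=juliet -> agree -> juliet
i=1: L=hotel, R=bravo=BASE -> take LEFT -> hotel
i=2: L=hotel R=hotel -> agree -> hotel
i=3: L=bravo R=bravo -> agree -> bravo
i=4: L=india R=india -> agree -> india
i=5: L=india R=india -> agree -> india
Conflict count: 0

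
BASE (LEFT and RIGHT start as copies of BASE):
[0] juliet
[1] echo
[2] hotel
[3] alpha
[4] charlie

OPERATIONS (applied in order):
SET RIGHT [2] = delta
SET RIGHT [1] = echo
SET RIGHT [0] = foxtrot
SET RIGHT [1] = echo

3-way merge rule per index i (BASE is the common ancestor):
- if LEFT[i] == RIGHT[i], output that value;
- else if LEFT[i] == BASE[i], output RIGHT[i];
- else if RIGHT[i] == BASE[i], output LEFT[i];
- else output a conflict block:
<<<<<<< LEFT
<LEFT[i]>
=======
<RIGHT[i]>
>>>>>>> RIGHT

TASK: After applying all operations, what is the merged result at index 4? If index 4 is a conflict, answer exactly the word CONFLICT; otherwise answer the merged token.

Final LEFT:  [juliet, echo, hotel, alpha, charlie]
Final RIGHT: [foxtrot, echo, delta, alpha, charlie]
i=0: L=juliet=BASE, R=foxtrot -> take RIGHT -> foxtrot
i=1: L=echo R=echo -> agree -> echo
i=2: L=hotel=BASE, R=delta -> take RIGHT -> delta
i=3: L=alpha R=alpha -> agree -> alpha
i=4: L=charlie R=charlie -> agree -> charlie
Index 4 -> charlie

Answer: charlie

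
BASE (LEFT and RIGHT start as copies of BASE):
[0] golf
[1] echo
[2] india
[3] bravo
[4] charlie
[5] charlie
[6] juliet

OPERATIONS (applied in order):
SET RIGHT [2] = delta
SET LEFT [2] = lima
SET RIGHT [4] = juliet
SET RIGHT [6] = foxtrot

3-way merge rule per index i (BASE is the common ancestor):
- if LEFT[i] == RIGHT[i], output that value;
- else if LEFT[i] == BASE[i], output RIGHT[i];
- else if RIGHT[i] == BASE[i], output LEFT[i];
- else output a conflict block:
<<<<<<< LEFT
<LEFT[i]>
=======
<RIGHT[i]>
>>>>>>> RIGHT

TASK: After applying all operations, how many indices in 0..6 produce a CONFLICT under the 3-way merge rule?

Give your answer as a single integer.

Final LEFT:  [golf, echo, lima, bravo, charlie, charlie, juliet]
Final RIGHT: [golf, echo, delta, bravo, juliet, charlie, foxtrot]
i=0: L=golf R=golf -> agree -> golf
i=1: L=echo R=echo -> agree -> echo
i=2: BASE=india L=lima R=delta all differ -> CONFLICT
i=3: L=bravo R=bravo -> agree -> bravo
i=4: L=charlie=BASE, R=juliet -> take RIGHT -> juliet
i=5: L=charlie R=charlie -> agree -> charlie
i=6: L=juliet=BASE, R=foxtrot -> take RIGHT -> foxtrot
Conflict count: 1

Answer: 1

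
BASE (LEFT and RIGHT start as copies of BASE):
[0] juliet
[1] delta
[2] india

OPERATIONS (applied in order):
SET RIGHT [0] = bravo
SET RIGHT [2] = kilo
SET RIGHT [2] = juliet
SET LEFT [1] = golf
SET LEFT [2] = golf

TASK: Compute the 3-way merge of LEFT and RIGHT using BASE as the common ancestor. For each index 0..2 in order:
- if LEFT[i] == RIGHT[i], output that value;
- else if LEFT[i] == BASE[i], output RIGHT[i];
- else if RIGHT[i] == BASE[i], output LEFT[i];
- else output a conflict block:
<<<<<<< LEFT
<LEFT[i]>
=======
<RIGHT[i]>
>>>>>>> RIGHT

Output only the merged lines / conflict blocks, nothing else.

Final LEFT:  [juliet, golf, golf]
Final RIGHT: [bravo, delta, juliet]
i=0: L=juliet=BASE, R=bravo -> take RIGHT -> bravo
i=1: L=golf, R=delta=BASE -> take LEFT -> golf
i=2: BASE=india L=golf R=juliet all differ -> CONFLICT

Answer: bravo
golf
<<<<<<< LEFT
golf
=======
juliet
>>>>>>> RIGHT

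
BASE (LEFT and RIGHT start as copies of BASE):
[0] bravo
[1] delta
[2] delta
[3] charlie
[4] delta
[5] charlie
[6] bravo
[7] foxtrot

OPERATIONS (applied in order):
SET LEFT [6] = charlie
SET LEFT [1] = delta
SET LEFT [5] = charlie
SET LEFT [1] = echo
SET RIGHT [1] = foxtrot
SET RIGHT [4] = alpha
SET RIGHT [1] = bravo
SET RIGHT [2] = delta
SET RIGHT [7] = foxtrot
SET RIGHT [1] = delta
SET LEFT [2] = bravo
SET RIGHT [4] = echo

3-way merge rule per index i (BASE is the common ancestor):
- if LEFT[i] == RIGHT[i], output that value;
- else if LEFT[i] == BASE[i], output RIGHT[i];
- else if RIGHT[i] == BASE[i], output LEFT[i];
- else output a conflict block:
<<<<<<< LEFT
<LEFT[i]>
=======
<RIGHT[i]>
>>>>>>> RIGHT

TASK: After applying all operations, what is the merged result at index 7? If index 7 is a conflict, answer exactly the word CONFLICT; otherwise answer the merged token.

Final LEFT:  [bravo, echo, bravo, charlie, delta, charlie, charlie, foxtrot]
Final RIGHT: [bravo, delta, delta, charlie, echo, charlie, bravo, foxtrot]
i=0: L=bravo R=bravo -> agree -> bravo
i=1: L=echo, R=delta=BASE -> take LEFT -> echo
i=2: L=bravo, R=delta=BASE -> take LEFT -> bravo
i=3: L=charlie R=charlie -> agree -> charlie
i=4: L=delta=BASE, R=echo -> take RIGHT -> echo
i=5: L=charlie R=charlie -> agree -> charlie
i=6: L=charlie, R=bravo=BASE -> take LEFT -> charlie
i=7: L=foxtrot R=foxtrot -> agree -> foxtrot
Index 7 -> foxtrot

Answer: foxtrot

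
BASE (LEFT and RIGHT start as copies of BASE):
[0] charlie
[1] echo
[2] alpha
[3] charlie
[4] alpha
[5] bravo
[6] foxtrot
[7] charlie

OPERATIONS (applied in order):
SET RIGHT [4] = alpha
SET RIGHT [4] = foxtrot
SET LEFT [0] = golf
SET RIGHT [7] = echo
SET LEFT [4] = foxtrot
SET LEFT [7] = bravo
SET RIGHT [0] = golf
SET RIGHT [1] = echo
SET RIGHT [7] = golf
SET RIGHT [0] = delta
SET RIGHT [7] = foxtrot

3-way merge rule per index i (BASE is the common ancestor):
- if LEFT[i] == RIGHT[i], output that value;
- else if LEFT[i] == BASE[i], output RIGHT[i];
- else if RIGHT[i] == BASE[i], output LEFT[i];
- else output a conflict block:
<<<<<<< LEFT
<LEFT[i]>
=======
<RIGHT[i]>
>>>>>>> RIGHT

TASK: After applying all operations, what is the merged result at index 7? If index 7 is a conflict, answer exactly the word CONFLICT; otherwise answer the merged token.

Final LEFT:  [golf, echo, alpha, charlie, foxtrot, bravo, foxtrot, bravo]
Final RIGHT: [delta, echo, alpha, charlie, foxtrot, bravo, foxtrot, foxtrot]
i=0: BASE=charlie L=golf R=delta all differ -> CONFLICT
i=1: L=echo R=echo -> agree -> echo
i=2: L=alpha R=alpha -> agree -> alpha
i=3: L=charlie R=charlie -> agree -> charlie
i=4: L=foxtrot R=foxtrot -> agree -> foxtrot
i=5: L=bravo R=bravo -> agree -> bravo
i=6: L=foxtrot R=foxtrot -> agree -> foxtrot
i=7: BASE=charlie L=bravo R=foxtrot all differ -> CONFLICT
Index 7 -> CONFLICT

Answer: CONFLICT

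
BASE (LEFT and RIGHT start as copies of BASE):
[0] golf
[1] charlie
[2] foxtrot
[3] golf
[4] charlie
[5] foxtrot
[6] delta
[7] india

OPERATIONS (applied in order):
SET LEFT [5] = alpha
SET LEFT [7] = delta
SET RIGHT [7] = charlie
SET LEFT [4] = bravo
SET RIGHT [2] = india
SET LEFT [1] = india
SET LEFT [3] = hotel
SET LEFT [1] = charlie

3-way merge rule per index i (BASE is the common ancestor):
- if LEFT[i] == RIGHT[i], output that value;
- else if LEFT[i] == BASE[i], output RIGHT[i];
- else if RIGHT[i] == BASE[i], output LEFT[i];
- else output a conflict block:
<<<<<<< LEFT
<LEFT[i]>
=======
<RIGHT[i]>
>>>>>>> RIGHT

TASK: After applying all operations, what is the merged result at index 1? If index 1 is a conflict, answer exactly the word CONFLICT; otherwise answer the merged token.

Answer: charlie

Derivation:
Final LEFT:  [golf, charlie, foxtrot, hotel, bravo, alpha, delta, delta]
Final RIGHT: [golf, charlie, india, golf, charlie, foxtrot, delta, charlie]
i=0: L=golf R=golf -> agree -> golf
i=1: L=charlie R=charlie -> agree -> charlie
i=2: L=foxtrot=BASE, R=india -> take RIGHT -> india
i=3: L=hotel, R=golf=BASE -> take LEFT -> hotel
i=4: L=bravo, R=charlie=BASE -> take LEFT -> bravo
i=5: L=alpha, R=foxtrot=BASE -> take LEFT -> alpha
i=6: L=delta R=delta -> agree -> delta
i=7: BASE=india L=delta R=charlie all differ -> CONFLICT
Index 1 -> charlie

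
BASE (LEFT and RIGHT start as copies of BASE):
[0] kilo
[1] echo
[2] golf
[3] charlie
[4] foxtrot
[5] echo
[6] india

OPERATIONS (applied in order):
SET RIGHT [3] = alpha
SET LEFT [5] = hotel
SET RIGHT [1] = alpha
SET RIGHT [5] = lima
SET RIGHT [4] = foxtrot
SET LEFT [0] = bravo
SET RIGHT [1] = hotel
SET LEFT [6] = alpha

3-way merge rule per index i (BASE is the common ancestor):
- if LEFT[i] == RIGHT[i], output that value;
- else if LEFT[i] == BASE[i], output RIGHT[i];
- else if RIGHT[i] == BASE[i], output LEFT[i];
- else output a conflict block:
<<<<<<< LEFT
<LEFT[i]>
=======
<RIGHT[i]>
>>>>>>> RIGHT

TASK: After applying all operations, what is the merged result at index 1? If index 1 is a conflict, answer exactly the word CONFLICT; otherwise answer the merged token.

Answer: hotel

Derivation:
Final LEFT:  [bravo, echo, golf, charlie, foxtrot, hotel, alpha]
Final RIGHT: [kilo, hotel, golf, alpha, foxtrot, lima, india]
i=0: L=bravo, R=kilo=BASE -> take LEFT -> bravo
i=1: L=echo=BASE, R=hotel -> take RIGHT -> hotel
i=2: L=golf R=golf -> agree -> golf
i=3: L=charlie=BASE, R=alpha -> take RIGHT -> alpha
i=4: L=foxtrot R=foxtrot -> agree -> foxtrot
i=5: BASE=echo L=hotel R=lima all differ -> CONFLICT
i=6: L=alpha, R=india=BASE -> take LEFT -> alpha
Index 1 -> hotel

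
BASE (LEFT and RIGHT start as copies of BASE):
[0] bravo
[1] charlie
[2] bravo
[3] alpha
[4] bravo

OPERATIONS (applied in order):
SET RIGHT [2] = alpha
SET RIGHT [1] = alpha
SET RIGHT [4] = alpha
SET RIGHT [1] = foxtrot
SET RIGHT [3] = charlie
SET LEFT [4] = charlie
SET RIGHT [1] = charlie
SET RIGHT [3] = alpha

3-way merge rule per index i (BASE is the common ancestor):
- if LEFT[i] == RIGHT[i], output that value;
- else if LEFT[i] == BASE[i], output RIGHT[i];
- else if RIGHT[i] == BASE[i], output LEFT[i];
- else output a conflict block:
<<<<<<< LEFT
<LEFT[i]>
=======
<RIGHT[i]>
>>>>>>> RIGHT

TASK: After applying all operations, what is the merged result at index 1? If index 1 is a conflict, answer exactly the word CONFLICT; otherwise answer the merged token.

Answer: charlie

Derivation:
Final LEFT:  [bravo, charlie, bravo, alpha, charlie]
Final RIGHT: [bravo, charlie, alpha, alpha, alpha]
i=0: L=bravo R=bravo -> agree -> bravo
i=1: L=charlie R=charlie -> agree -> charlie
i=2: L=bravo=BASE, R=alpha -> take RIGHT -> alpha
i=3: L=alpha R=alpha -> agree -> alpha
i=4: BASE=bravo L=charlie R=alpha all differ -> CONFLICT
Index 1 -> charlie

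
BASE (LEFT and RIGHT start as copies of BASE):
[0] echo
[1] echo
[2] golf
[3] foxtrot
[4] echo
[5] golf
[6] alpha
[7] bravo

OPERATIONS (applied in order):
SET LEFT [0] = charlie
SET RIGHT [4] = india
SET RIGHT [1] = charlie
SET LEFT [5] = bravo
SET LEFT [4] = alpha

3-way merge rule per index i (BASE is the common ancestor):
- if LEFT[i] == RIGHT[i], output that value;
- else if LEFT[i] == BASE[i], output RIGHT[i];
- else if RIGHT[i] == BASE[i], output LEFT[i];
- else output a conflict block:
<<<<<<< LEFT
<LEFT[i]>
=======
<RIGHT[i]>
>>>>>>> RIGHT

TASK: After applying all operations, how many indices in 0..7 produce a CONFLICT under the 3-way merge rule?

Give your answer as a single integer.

Answer: 1

Derivation:
Final LEFT:  [charlie, echo, golf, foxtrot, alpha, bravo, alpha, bravo]
Final RIGHT: [echo, charlie, golf, foxtrot, india, golf, alpha, bravo]
i=0: L=charlie, R=echo=BASE -> take LEFT -> charlie
i=1: L=echo=BASE, R=charlie -> take RIGHT -> charlie
i=2: L=golf R=golf -> agree -> golf
i=3: L=foxtrot R=foxtrot -> agree -> foxtrot
i=4: BASE=echo L=alpha R=india all differ -> CONFLICT
i=5: L=bravo, R=golf=BASE -> take LEFT -> bravo
i=6: L=alpha R=alpha -> agree -> alpha
i=7: L=bravo R=bravo -> agree -> bravo
Conflict count: 1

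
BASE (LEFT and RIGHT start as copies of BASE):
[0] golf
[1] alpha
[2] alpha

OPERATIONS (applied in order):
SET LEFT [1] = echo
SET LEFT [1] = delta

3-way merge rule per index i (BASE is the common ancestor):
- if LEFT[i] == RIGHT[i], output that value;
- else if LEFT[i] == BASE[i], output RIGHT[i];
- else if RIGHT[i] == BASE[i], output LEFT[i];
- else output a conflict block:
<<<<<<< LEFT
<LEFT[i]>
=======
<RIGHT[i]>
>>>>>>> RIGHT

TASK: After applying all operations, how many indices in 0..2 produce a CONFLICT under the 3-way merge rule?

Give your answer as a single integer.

Answer: 0

Derivation:
Final LEFT:  [golf, delta, alpha]
Final RIGHT: [golf, alpha, alpha]
i=0: L=golf R=golf -> agree -> golf
i=1: L=delta, R=alpha=BASE -> take LEFT -> delta
i=2: L=alpha R=alpha -> agree -> alpha
Conflict count: 0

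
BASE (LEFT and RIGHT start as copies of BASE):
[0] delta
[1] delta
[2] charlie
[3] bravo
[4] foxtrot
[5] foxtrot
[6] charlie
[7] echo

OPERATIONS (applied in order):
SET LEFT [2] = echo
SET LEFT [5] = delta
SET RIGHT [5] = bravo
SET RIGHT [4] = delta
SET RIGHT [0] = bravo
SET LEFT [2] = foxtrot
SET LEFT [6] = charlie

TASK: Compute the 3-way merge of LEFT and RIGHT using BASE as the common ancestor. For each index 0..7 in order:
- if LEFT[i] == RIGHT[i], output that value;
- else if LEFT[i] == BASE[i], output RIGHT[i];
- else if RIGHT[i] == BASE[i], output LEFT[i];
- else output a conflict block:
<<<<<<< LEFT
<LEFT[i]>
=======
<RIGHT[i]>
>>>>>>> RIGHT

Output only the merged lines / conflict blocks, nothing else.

Final LEFT:  [delta, delta, foxtrot, bravo, foxtrot, delta, charlie, echo]
Final RIGHT: [bravo, delta, charlie, bravo, delta, bravo, charlie, echo]
i=0: L=delta=BASE, R=bravo -> take RIGHT -> bravo
i=1: L=delta R=delta -> agree -> delta
i=2: L=foxtrot, R=charlie=BASE -> take LEFT -> foxtrot
i=3: L=bravo R=bravo -> agree -> bravo
i=4: L=foxtrot=BASE, R=delta -> take RIGHT -> delta
i=5: BASE=foxtrot L=delta R=bravo all differ -> CONFLICT
i=6: L=charlie R=charlie -> agree -> charlie
i=7: L=echo R=echo -> agree -> echo

Answer: bravo
delta
foxtrot
bravo
delta
<<<<<<< LEFT
delta
=======
bravo
>>>>>>> RIGHT
charlie
echo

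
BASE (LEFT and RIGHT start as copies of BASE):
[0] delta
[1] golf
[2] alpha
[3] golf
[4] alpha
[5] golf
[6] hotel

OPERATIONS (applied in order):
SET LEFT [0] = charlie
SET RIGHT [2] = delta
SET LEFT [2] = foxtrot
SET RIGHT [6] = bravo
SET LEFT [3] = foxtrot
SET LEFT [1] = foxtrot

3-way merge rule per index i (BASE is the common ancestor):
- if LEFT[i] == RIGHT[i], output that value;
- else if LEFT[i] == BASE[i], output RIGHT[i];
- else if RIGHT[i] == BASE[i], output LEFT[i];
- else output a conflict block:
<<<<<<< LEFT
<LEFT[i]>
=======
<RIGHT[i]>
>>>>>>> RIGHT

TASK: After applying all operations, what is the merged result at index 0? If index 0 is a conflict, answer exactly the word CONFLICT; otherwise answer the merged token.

Final LEFT:  [charlie, foxtrot, foxtrot, foxtrot, alpha, golf, hotel]
Final RIGHT: [delta, golf, delta, golf, alpha, golf, bravo]
i=0: L=charlie, R=delta=BASE -> take LEFT -> charlie
i=1: L=foxtrot, R=golf=BASE -> take LEFT -> foxtrot
i=2: BASE=alpha L=foxtrot R=delta all differ -> CONFLICT
i=3: L=foxtrot, R=golf=BASE -> take LEFT -> foxtrot
i=4: L=alpha R=alpha -> agree -> alpha
i=5: L=golf R=golf -> agree -> golf
i=6: L=hotel=BASE, R=bravo -> take RIGHT -> bravo
Index 0 -> charlie

Answer: charlie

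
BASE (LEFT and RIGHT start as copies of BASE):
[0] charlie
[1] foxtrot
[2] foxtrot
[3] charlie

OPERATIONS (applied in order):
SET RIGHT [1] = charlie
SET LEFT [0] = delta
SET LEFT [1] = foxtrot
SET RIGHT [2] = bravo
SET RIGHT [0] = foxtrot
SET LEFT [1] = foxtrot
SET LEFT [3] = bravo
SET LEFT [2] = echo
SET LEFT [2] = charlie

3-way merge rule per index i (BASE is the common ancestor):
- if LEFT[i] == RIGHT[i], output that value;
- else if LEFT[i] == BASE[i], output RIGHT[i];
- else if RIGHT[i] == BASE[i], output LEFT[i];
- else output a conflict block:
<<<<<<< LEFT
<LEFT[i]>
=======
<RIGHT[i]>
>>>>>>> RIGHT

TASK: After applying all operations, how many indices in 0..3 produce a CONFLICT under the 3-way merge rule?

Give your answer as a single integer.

Final LEFT:  [delta, foxtrot, charlie, bravo]
Final RIGHT: [foxtrot, charlie, bravo, charlie]
i=0: BASE=charlie L=delta R=foxtrot all differ -> CONFLICT
i=1: L=foxtrot=BASE, R=charlie -> take RIGHT -> charlie
i=2: BASE=foxtrot L=charlie R=bravo all differ -> CONFLICT
i=3: L=bravo, R=charlie=BASE -> take LEFT -> bravo
Conflict count: 2

Answer: 2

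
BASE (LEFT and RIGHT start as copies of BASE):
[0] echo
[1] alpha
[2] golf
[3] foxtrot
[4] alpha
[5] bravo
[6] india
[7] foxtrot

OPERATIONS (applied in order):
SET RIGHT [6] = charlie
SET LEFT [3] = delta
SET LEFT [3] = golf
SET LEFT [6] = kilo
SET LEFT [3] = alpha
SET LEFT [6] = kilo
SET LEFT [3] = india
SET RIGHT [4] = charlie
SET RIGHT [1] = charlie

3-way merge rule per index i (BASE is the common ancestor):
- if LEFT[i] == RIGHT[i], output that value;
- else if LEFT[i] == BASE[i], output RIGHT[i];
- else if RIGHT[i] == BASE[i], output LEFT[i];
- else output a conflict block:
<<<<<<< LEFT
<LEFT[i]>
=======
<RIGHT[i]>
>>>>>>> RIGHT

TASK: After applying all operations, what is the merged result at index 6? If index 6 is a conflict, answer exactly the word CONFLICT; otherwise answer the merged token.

Final LEFT:  [echo, alpha, golf, india, alpha, bravo, kilo, foxtrot]
Final RIGHT: [echo, charlie, golf, foxtrot, charlie, bravo, charlie, foxtrot]
i=0: L=echo R=echo -> agree -> echo
i=1: L=alpha=BASE, R=charlie -> take RIGHT -> charlie
i=2: L=golf R=golf -> agree -> golf
i=3: L=india, R=foxtrot=BASE -> take LEFT -> india
i=4: L=alpha=BASE, R=charlie -> take RIGHT -> charlie
i=5: L=bravo R=bravo -> agree -> bravo
i=6: BASE=india L=kilo R=charlie all differ -> CONFLICT
i=7: L=foxtrot R=foxtrot -> agree -> foxtrot
Index 6 -> CONFLICT

Answer: CONFLICT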